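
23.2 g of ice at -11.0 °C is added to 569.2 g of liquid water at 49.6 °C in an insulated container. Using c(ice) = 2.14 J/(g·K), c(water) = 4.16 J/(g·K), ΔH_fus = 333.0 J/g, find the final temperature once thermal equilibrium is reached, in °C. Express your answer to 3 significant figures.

Heat to bring ice to 0 °C and melt it: q₁ = 23.2×2.14×11.0 + 23.2×333.0 = 8271.7 J
Heat the water can supply cooling to 0 °C: 569.2×4.16×49.6 = 117446 J > q₁, so all ice melts.
Energy balance: 569.2×4.16×(49.6 − T) = 8271.7 + 23.2×4.16×(T − 0)
2367.872(49.6 − T) = 8271.7 + 96.512 T
117446 − 8271.7 = 2464.384 T
T = 109174.3 / 2464.384 = 44.30 °C

T_f = 44.3 °C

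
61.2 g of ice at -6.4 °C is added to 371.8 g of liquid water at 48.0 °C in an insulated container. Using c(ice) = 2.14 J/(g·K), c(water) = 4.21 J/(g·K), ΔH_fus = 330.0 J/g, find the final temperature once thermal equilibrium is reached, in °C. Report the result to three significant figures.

Heat to bring ice to 0 °C and melt it: q₁ = 61.2×2.14×6.4 + 61.2×330.0 = 21034 J
Heat the water can supply cooling to 0 °C: 371.8×4.21×48.0 = 75133.3 J > q₁, so all ice melts.
Energy balance: 371.8×4.21×(48.0 − T) = 21034 + 61.2×4.21×(T − 0)
1565.278(48.0 − T) = 21034 + 257.652 T
75133.3 − 21034 = 1822.930 T
T = 54099.3 / 1822.930 = 29.68 °C

T_f = 29.7 °C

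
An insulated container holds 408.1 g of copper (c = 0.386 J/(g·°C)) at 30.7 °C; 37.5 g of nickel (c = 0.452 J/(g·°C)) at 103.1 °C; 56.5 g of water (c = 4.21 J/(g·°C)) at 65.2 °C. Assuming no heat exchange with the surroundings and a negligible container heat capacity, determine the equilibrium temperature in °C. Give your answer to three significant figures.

T_f = 53.6 °C

Σ mᵢcᵢ(T − Tᵢ) = 0  ⇒  T = Σ mᵢcᵢTᵢ / Σ mᵢcᵢ
Σ mᵢcᵢ = 408.1×0.386 + 37.5×0.452 + 56.5×4.21 = 412.3416
Σ mᵢcᵢTᵢ = 157.5266×30.7 + 16.95×103.1 + 237.865×65.2 = 22092
T = 22092 / 412.3416 = 53.58 °C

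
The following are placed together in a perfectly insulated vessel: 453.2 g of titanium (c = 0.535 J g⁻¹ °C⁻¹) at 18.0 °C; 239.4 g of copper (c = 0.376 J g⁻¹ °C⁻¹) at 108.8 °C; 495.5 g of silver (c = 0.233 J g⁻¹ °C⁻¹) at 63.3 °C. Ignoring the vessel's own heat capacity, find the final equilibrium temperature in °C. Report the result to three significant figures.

T_f = 47.9 °C

Σ mᵢcᵢ(T − Tᵢ) = 0  ⇒  T = Σ mᵢcᵢTᵢ / Σ mᵢcᵢ
Σ mᵢcᵢ = 453.2×0.535 + 239.4×0.376 + 495.5×0.233 = 447.9279
Σ mᵢcᵢTᵢ = 242.462×18.0 + 90.0144×108.8 + 115.4515×63.3 = 21466
T = 21466 / 447.9279 = 47.92 °C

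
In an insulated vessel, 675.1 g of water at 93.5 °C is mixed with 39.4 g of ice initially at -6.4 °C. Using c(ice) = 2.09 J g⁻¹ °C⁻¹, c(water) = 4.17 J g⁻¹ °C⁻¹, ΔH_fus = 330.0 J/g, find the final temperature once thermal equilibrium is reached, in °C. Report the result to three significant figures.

T_f = 83.8 °C

Heat to bring ice to 0 °C and melt it: q₁ = 39.4×2.09×6.4 + 39.4×330.0 = 13529 J
Heat the water can supply cooling to 0 °C: 675.1×4.17×93.5 = 263218 J > q₁, so all ice melts.
Energy balance: 675.1×4.17×(93.5 − T) = 13529 + 39.4×4.17×(T − 0)
2815.167(93.5 − T) = 13529 + 164.298 T
263218 − 13529 = 2979.465 T
T = 249689 / 2979.465 = 83.80 °C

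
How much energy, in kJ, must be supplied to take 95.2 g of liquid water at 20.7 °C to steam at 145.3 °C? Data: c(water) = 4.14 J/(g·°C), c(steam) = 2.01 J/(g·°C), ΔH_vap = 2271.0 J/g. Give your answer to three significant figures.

q = 256 kJ

q1 (heat water 20.7→100.0 °C): 95.2 × 4.14 × 79.3 = 31254 J
q2 (vaporize at 100 °C): 95.2 × 2271.0 = 216199 J
q3 (heat steam 100.0→145.3 °C): 95.2 × 2.01 × 45.3 = 8668 J
Total: 31254 + 216199 + 8668 = 256121 J = 256 kJ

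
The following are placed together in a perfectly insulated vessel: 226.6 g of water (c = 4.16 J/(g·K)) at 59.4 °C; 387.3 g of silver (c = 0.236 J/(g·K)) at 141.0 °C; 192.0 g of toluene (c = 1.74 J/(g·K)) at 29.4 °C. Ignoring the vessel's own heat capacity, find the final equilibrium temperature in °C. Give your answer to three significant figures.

Σ mᵢcᵢ(T − Tᵢ) = 0  ⇒  T = Σ mᵢcᵢTᵢ / Σ mᵢcᵢ
Σ mᵢcᵢ = 226.6×4.16 + 387.3×0.236 + 192.0×1.74 = 1368.1388
Σ mᵢcᵢTᵢ = 942.656×59.4 + 91.4028×141.0 + 334.08×29.4 = 78704
T = 78704 / 1368.1388 = 57.53 °C

T_f = 57.5 °C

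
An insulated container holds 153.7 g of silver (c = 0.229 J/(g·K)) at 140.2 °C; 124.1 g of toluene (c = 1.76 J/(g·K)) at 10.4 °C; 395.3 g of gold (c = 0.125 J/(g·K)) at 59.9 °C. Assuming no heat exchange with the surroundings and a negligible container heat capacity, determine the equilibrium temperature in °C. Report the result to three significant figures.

Σ mᵢcᵢ(T − Tᵢ) = 0  ⇒  T = Σ mᵢcᵢTᵢ / Σ mᵢcᵢ
Σ mᵢcᵢ = 153.7×0.229 + 124.1×1.76 + 395.3×0.125 = 303.0258
Σ mᵢcᵢTᵢ = 35.1973×140.2 + 218.416×10.4 + 49.4125×59.9 = 10166
T = 10166 / 303.0258 = 33.548 °C

T_f = 33.5 °C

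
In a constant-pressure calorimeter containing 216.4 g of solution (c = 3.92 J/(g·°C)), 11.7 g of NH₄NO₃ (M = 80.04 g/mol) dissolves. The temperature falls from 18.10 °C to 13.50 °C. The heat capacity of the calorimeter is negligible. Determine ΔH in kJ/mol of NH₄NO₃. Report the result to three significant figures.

ΔH = 26.7 kJ/mol

|ΔT| = |13.50 − 18.10| = 4.60 °C
|q_surr| = (216.4 × 3.92) × 4.60 = 848.288 × 4.60 = 3902 J
n(NH₄NO₃) = 11.7 / 80.04 = 0.1462 mol
Temperature fell, so q_rxn = +|q_surr| = 3.902 kJ
ΔH = q_rxn / n = 26.69 kJ/mol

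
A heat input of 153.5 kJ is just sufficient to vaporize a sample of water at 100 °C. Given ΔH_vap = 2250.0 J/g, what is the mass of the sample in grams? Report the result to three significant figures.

m = 68.2 g

m = q / ΔH_vap = 153500 J / 2250.0 J/g = 68.2 g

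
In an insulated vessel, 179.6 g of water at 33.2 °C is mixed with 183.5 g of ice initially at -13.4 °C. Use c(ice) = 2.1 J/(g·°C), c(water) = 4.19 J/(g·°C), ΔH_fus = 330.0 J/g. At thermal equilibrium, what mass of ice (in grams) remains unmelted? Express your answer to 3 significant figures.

m_ice remaining = 123 g

Heat to warm all ice to 0 °C: 183.5×2.1×13.4 = 5163.7 J
Heat released by water cooling to 0 °C: 179.6×4.19×33.2 = 24984 J
24984 J < 5163.7 + 183.5×330.0 = 65718.7 J, so not all ice melts; final T = 0 °C.
Heat left for melting: 24984 − 5163.7 = 19820.3 J
Mass melted = 19820.3 / 330.0 = 60.06 g
Ice remaining = 183.5 − 60.06 = 123.44 g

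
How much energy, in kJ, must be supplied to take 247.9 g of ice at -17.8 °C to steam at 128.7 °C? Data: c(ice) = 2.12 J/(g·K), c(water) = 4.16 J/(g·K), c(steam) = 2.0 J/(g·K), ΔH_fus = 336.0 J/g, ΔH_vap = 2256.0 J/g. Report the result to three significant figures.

q = 769 kJ

q1 (heat ice -17.8→0.0 °C): 247.9 × 2.12 × 17.8 = 9355 J
q2 (melt at 0 °C): 247.9 × 336.0 = 83294 J
q3 (heat water 0.0→100.0 °C): 247.9 × 4.16 × 100.0 = 103126 J
q4 (vaporize at 100 °C): 247.9 × 2256.0 = 559262 J
q5 (heat steam 100.0→128.7 °C): 247.9 × 2.0 × 28.7 = 14229 J
Total: 9355 + 83294 + 103126 + 559262 + 14229 = 769266 J = 769 kJ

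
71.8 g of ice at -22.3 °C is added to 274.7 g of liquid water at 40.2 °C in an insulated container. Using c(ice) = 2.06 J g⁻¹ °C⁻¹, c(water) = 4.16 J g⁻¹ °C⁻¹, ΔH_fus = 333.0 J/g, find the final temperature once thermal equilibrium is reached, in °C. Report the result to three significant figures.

Heat to bring ice to 0 °C and melt it: q₁ = 71.8×2.06×22.3 + 71.8×333.0 = 27208 J
Heat the water can supply cooling to 0 °C: 274.7×4.16×40.2 = 45938.6 J > q₁, so all ice melts.
Energy balance: 274.7×4.16×(40.2 − T) = 27208 + 71.8×4.16×(T − 0)
1142.752(40.2 − T) = 27208 + 298.688 T
45938.6 − 27208 = 1441.440 T
T = 18730.6 / 1441.440 = 12.99 °C

T_f = 13.0 °C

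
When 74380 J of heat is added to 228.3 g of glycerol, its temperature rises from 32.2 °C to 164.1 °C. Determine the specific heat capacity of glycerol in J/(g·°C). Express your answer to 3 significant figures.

c = 2.47 J/(g·°C)

c = q / (m ΔT) = 74380 / (228.3 × 131.9)
c = 74380 / 30112.77 = 2.47 J/(g·°C)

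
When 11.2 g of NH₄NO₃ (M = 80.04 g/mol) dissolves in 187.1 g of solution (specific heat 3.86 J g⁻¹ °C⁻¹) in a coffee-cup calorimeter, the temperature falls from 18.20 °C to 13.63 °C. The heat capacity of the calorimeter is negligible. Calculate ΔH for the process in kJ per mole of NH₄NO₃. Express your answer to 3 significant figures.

|ΔT| = |13.63 − 18.20| = 4.57 °C
|q_surr| = (187.1 × 3.86) × 4.57 = 722.206 × 4.57 = 3300 J
n(NH₄NO₃) = 11.2 / 80.04 = 0.1399 mol
Temperature fell, so q_rxn = +|q_surr| = 3.300 kJ
ΔH = q_rxn / n = 23.59 kJ/mol

ΔH = 23.6 kJ/mol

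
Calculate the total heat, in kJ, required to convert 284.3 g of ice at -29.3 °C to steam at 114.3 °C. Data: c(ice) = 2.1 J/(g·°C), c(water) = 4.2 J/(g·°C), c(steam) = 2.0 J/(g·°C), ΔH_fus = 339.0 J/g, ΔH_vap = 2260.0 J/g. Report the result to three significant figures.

q1 (heat ice -29.3→0.0 °C): 284.3 × 2.1 × 29.3 = 17493 J
q2 (melt at 0 °C): 284.3 × 339.0 = 96378 J
q3 (heat water 0.0→100.0 °C): 284.3 × 4.2 × 100.0 = 119406 J
q4 (vaporize at 100 °C): 284.3 × 2260.0 = 642518 J
q5 (heat steam 100.0→114.3 °C): 284.3 × 2.0 × 14.3 = 8131 J
Total: 17493 + 96378 + 119406 + 642518 + 8131 = 883926 J = 884 kJ

q = 884 kJ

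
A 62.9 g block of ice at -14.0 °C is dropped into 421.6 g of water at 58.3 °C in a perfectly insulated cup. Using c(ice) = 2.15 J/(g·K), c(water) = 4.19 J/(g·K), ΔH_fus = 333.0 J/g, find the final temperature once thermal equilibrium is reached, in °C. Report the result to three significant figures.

Heat to bring ice to 0 °C and melt it: q₁ = 62.9×2.15×14.0 + 62.9×333.0 = 22839 J
Heat the water can supply cooling to 0 °C: 421.6×4.19×58.3 = 102987 J > q₁, so all ice melts.
Energy balance: 421.6×4.19×(58.3 − T) = 22839 + 62.9×4.19×(T − 0)
1766.504(58.3 − T) = 22839 + 263.551 T
102987 − 22839 = 2030.055 T
T = 80148 / 2030.055 = 39.48 °C

T_f = 39.5 °C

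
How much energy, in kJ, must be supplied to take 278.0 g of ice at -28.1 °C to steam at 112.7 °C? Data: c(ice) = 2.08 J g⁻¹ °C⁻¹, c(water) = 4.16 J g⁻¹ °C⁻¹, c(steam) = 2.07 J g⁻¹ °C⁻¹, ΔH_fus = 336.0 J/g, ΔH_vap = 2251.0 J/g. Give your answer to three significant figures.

q1 (heat ice -28.1→0.0 °C): 278.0 × 2.08 × 28.1 = 16249 J
q2 (melt at 0 °C): 278.0 × 336.0 = 93408 J
q3 (heat water 0.0→100.0 °C): 278.0 × 4.16 × 100.0 = 115648 J
q4 (vaporize at 100 °C): 278.0 × 2251.0 = 625778 J
q5 (heat steam 100.0→112.7 °C): 278.0 × 2.07 × 12.7 = 7308 J
Total: 16249 + 93408 + 115648 + 625778 + 7308 = 858391 J = 858 kJ

q = 858 kJ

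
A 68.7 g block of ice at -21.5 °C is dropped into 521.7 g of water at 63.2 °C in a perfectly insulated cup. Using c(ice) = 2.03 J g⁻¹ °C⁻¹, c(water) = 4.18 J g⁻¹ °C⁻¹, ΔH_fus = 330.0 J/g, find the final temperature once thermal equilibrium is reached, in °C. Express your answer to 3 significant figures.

T_f = 45.4 °C

Heat to bring ice to 0 °C and melt it: q₁ = 68.7×2.03×21.5 + 68.7×330.0 = 25669 J
Heat the water can supply cooling to 0 °C: 521.7×4.18×63.2 = 137821 J > q₁, so all ice melts.
Energy balance: 521.7×4.18×(63.2 − T) = 25669 + 68.7×4.18×(T − 0)
2180.706(63.2 − T) = 25669 + 287.166 T
137821 − 25669 = 2467.872 T
T = 112152 / 2467.872 = 45.44 °C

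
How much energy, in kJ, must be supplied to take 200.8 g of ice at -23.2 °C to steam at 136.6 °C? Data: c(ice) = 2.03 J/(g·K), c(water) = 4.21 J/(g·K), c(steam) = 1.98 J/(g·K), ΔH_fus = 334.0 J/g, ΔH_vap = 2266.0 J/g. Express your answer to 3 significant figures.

q = 631 kJ

q1 (heat ice -23.2→0.0 °C): 200.8 × 2.03 × 23.2 = 9457 J
q2 (melt at 0 °C): 200.8 × 334.0 = 67067 J
q3 (heat water 0.0→100.0 °C): 200.8 × 4.21 × 100.0 = 84537 J
q4 (vaporize at 100 °C): 200.8 × 2266.0 = 455013 J
q5 (heat steam 100.0→136.6 °C): 200.8 × 1.98 × 36.6 = 14552 J
Total: 9457 + 67067 + 84537 + 455013 + 14552 = 630626 J = 631 kJ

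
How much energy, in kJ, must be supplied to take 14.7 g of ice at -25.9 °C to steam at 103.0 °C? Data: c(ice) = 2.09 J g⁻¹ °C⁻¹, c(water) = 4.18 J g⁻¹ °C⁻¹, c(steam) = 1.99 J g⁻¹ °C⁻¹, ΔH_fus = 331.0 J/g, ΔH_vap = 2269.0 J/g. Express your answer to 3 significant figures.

q1 (heat ice -25.9→0.0 °C): 14.7 × 2.09 × 25.9 = 796 J
q2 (melt at 0 °C): 14.7 × 331.0 = 4866 J
q3 (heat water 0.0→100.0 °C): 14.7 × 4.18 × 100.0 = 6145 J
q4 (vaporize at 100 °C): 14.7 × 2269.0 = 33354 J
q5 (heat steam 100.0→103.0 °C): 14.7 × 1.99 × 3.0 = 88 J
Total: 796 + 4866 + 6145 + 33354 + 88 = 45249 J = 45.2 kJ

q = 45.2 kJ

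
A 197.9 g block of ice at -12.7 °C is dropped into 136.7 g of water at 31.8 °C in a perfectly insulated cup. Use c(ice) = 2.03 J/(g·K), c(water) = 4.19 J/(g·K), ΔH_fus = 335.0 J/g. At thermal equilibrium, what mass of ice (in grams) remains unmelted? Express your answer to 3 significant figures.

m_ice remaining = 159 g

Heat to warm all ice to 0 °C: 197.9×2.03×12.7 = 5102.1 J
Heat released by water cooling to 0 °C: 136.7×4.19×31.8 = 18214 J
18214 J < 5102.1 + 197.9×335.0 = 71398.6 J, so not all ice melts; final T = 0 °C.
Heat left for melting: 18214 − 5102.1 = 13111.9 J
Mass melted = 13111.9 / 335.0 = 39.14 g
Ice remaining = 197.9 − 39.14 = 158.76 g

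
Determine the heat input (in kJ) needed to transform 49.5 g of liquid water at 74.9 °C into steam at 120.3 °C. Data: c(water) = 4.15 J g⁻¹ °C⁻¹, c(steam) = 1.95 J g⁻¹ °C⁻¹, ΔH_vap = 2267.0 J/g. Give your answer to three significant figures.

q1 (heat water 74.9→100.0 °C): 49.5 × 4.15 × 25.1 = 5156 J
q2 (vaporize at 100 °C): 49.5 × 2267.0 = 112217 J
q3 (heat steam 100.0→120.3 °C): 49.5 × 1.95 × 20.3 = 1959 J
Total: 5156 + 112217 + 1959 = 119332 J = 119 kJ

q = 119 kJ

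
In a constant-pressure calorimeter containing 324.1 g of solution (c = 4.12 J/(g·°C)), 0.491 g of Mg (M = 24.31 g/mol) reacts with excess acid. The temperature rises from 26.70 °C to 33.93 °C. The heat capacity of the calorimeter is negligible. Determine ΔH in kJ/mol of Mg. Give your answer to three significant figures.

|ΔT| = |33.93 − 26.70| = 7.23 °C
|q_surr| = (324.1 × 4.12) × 7.23 = 1335.292 × 7.23 = 9654 J
n(Mg) = 0.491 / 24.31 = 0.02020 mol
Temperature rose, so q_rxn = −|q_surr| = -9.654 kJ
ΔH = q_rxn / n = -477.9 kJ/mol

ΔH = -478 kJ/mol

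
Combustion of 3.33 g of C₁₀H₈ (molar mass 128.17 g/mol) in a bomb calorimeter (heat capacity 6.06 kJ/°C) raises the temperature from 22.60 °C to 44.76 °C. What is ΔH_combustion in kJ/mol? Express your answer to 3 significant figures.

ΔH = -5170 kJ/mol

ΔT = 44.76 − 22.60 = 22.16 °C
q_cal = C_cal × ΔT = 6.06 × 22.16 = 134.2896 kJ
n = 3.33 / 128.17 = 0.02598 mol
q_rxn = −q_cal = -134.2896 kJ
ΔH = -134.2896 / 0.02598 = -5169 kJ/mol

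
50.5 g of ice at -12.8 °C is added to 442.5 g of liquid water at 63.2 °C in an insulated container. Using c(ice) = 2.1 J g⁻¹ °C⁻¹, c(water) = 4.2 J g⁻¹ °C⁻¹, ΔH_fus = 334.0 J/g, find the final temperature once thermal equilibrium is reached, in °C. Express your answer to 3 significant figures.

T_f = 47.9 °C

Heat to bring ice to 0 °C and melt it: q₁ = 50.5×2.1×12.8 + 50.5×334.0 = 18224 J
Heat the water can supply cooling to 0 °C: 442.5×4.2×63.2 = 117457 J > q₁, so all ice melts.
Energy balance: 442.5×4.2×(63.2 − T) = 18224 + 50.5×4.2×(T − 0)
1858.5(63.2 − T) = 18224 + 212.1 T
117457 − 18224 = 2070.6 T
T = 99233 / 2070.6 = 47.92 °C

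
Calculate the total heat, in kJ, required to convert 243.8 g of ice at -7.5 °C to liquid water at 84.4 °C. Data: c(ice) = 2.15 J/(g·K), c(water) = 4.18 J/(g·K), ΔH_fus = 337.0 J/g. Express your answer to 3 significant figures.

q1 (heat ice -7.5→0.0 °C): 243.8 × 2.15 × 7.5 = 3931 J
q2 (melt at 0 °C): 243.8 × 337.0 = 82161 J
q3 (heat water 0.0→84.4 °C): 243.8 × 4.18 × 84.4 = 86011 J
Total: 3931 + 82161 + 86011 = 172103 J = 172 kJ

q = 172 kJ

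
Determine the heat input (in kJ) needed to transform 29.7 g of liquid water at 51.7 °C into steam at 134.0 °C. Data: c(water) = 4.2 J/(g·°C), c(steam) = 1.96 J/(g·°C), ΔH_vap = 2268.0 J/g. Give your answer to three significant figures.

q1 (heat water 51.7→100.0 °C): 29.7 × 4.2 × 48.3 = 6025 J
q2 (vaporize at 100 °C): 29.7 × 2268.0 = 67360 J
q3 (heat steam 100.0→134.0 °C): 29.7 × 1.96 × 34.0 = 1979 J
Total: 6025 + 67360 + 1979 = 75364 J = 75.4 kJ

q = 75.4 kJ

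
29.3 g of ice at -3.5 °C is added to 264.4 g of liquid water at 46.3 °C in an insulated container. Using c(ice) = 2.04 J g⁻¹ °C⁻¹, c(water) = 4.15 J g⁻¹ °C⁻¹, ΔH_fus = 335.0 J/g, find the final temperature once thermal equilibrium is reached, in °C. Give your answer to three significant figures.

Heat to bring ice to 0 °C and melt it: q₁ = 29.3×2.04×3.5 + 29.3×335.0 = 10025 J
Heat the water can supply cooling to 0 °C: 264.4×4.15×46.3 = 50803.1 J > q₁, so all ice melts.
Energy balance: 264.4×4.15×(46.3 − T) = 10025 + 29.3×4.15×(T − 0)
1097.26(46.3 − T) = 10025 + 121.595 T
50803.1 − 10025 = 1218.855 T
T = 40778.1 / 1218.855 = 33.46 °C

T_f = 33.5 °C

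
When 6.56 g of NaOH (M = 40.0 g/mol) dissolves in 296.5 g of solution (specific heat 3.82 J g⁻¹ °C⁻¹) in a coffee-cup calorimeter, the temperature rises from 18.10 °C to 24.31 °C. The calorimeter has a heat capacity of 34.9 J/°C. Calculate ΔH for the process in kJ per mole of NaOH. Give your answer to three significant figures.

|ΔT| = |24.31 − 18.10| = 6.21 °C
|q_surr| = (296.5 × 3.82 + 34.9) × 6.21 = 1167.53 × 6.21 = 7250 J
n(NaOH) = 6.56 / 40.0 = 0.1640 mol
Temperature rose, so q_rxn = −|q_surr| = -7.250 kJ
ΔH = q_rxn / n = -44.21 kJ/mol

ΔH = -44.2 kJ/mol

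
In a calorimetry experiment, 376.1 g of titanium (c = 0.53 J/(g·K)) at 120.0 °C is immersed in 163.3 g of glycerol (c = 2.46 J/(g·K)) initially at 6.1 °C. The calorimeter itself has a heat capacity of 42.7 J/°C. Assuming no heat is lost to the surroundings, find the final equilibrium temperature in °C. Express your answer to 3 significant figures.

T_f = 41.4 °C

Heat lost by titanium = heat gained by glycerol + calorimeter.
(376.1)(0.53)(120.0 − T) = [(163.3)(2.46) + 42.7](T − 6.1)
199.333 (120.0 − T) = 444.418 (T − 6.1)
23920 − 199.333 T = 444.418 T − 2710.9
26630.9 = 643.751 T
T = 41.37 °C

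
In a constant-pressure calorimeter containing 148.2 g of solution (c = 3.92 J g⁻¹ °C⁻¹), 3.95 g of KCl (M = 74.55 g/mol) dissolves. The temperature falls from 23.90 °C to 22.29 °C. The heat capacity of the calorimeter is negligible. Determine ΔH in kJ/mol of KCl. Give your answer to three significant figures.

ΔH = 17.7 kJ/mol

|ΔT| = |22.29 − 23.90| = 1.61 °C
|q_surr| = (148.2 × 3.92) × 1.61 = 580.944 × 1.61 = 935.3 J
n(KCl) = 3.95 / 74.55 = 0.05298 mol
Temperature fell, so q_rxn = +|q_surr| = 0.9353 kJ
ΔH = q_rxn / n = 17.65 kJ/mol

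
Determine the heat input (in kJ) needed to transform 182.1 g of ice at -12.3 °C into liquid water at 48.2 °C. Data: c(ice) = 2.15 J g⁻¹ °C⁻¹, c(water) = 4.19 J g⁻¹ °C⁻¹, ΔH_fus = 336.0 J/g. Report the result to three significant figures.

q = 103 kJ

q1 (heat ice -12.3→0.0 °C): 182.1 × 2.15 × 12.3 = 4816 J
q2 (melt at 0 °C): 182.1 × 336.0 = 61186 J
q3 (heat water 0.0→48.2 °C): 182.1 × 4.19 × 48.2 = 36777 J
Total: 4816 + 61186 + 36777 = 102779 J = 103 kJ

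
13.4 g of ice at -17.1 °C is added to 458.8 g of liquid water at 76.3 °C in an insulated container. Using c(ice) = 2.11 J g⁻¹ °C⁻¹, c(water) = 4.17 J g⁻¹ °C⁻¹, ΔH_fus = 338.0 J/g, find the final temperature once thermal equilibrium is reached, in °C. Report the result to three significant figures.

T_f = 71.6 °C

Heat to bring ice to 0 °C and melt it: q₁ = 13.4×2.11×17.1 + 13.4×338.0 = 5012.7 J
Heat the water can supply cooling to 0 °C: 458.8×4.17×76.3 = 145977 J > q₁, so all ice melts.
Energy balance: 458.8×4.17×(76.3 − T) = 5012.7 + 13.4×4.17×(T − 0)
1913.196(76.3 − T) = 5012.7 + 55.878 T
145977 − 5012.7 = 1969.074 T
T = 140964.3 / 1969.074 = 71.59 °C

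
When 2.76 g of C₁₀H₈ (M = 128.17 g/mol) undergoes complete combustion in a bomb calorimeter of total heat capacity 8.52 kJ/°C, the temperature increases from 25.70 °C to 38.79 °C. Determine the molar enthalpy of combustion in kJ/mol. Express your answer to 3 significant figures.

ΔH = -5180 kJ/mol

ΔT = 38.79 − 25.70 = 13.09 °C
q_cal = C_cal × ΔT = 8.52 × 13.09 = 111.5268 kJ
n = 2.76 / 128.17 = 0.02153 mol
q_rxn = −q_cal = -111.5268 kJ
ΔH = -111.5268 / 0.02153 = -5180 kJ/mol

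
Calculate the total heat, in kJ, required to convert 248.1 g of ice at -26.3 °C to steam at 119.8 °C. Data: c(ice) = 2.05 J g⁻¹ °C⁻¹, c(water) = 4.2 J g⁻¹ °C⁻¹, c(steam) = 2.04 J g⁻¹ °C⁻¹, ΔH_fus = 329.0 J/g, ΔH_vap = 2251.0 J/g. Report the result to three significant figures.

q = 768 kJ

q1 (heat ice -26.3→0.0 °C): 248.1 × 2.05 × 26.3 = 13376 J
q2 (melt at 0 °C): 248.1 × 329.0 = 81625 J
q3 (heat water 0.0→100.0 °C): 248.1 × 4.2 × 100.0 = 104202 J
q4 (vaporize at 100 °C): 248.1 × 2251.0 = 558473 J
q5 (heat steam 100.0→119.8 °C): 248.1 × 2.04 × 19.8 = 10021 J
Total: 13376 + 81625 + 104202 + 558473 + 10021 = 767697 J = 768 kJ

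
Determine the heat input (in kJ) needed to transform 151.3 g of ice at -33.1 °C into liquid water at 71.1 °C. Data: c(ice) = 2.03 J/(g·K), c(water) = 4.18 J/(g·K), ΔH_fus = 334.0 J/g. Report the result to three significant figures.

q = 106 kJ

q1 (heat ice -33.1→0.0 °C): 151.3 × 2.03 × 33.1 = 10166 J
q2 (melt at 0 °C): 151.3 × 334.0 = 50534 J
q3 (heat water 0.0→71.1 °C): 151.3 × 4.18 × 71.1 = 44966 J
Total: 10166 + 50534 + 44966 = 105666 J = 106 kJ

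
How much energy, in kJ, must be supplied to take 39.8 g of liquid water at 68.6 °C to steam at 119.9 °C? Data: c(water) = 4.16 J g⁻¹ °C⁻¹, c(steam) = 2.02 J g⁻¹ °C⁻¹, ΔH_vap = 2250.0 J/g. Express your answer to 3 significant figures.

q = 96.3 kJ

q1 (heat water 68.6→100.0 °C): 39.8 × 4.16 × 31.4 = 5199 J
q2 (vaporize at 100 °C): 39.8 × 2250.0 = 89550 J
q3 (heat steam 100.0→119.9 °C): 39.8 × 2.02 × 19.9 = 1600 J
Total: 5199 + 89550 + 1600 = 96349 J = 96.3 kJ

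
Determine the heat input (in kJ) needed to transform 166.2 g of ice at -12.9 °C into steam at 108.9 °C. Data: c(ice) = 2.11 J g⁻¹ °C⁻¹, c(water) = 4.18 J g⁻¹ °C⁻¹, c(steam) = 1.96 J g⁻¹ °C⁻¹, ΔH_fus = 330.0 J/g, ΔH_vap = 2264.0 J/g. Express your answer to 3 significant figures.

q = 508 kJ

q1 (heat ice -12.9→0.0 °C): 166.2 × 2.11 × 12.9 = 4524 J
q2 (melt at 0 °C): 166.2 × 330.0 = 54846 J
q3 (heat water 0.0→100.0 °C): 166.2 × 4.18 × 100.0 = 69472 J
q4 (vaporize at 100 °C): 166.2 × 2264.0 = 376277 J
q5 (heat steam 100.0→108.9 °C): 166.2 × 1.96 × 8.9 = 2899 J
Total: 4524 + 54846 + 69472 + 376277 + 2899 = 508018 J = 508 kJ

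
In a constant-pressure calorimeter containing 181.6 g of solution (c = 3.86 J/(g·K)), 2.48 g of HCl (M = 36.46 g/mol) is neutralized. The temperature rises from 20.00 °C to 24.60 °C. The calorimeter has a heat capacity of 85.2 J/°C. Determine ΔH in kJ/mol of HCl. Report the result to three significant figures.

|ΔT| = |24.60 − 20.00| = 4.60 °C
|q_surr| = (181.6 × 3.86 + 85.2) × 4.60 = 786.176 × 4.60 = 3616 J
n(HCl) = 2.48 / 36.46 = 0.06802 mol
Temperature rose, so q_rxn = −|q_surr| = -3.616 kJ
ΔH = q_rxn / n = -53.16 kJ/mol

ΔH = -53.2 kJ/mol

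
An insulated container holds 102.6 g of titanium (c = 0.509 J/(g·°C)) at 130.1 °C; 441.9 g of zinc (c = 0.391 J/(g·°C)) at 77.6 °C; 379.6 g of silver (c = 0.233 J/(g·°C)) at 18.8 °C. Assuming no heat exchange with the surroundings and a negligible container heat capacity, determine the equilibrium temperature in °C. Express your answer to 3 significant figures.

T_f = 69.8 °C

Σ mᵢcᵢ(T − Tᵢ) = 0  ⇒  T = Σ mᵢcᵢTᵢ / Σ mᵢcᵢ
Σ mᵢcᵢ = 102.6×0.509 + 441.9×0.391 + 379.6×0.233 = 313.4531
Σ mᵢcᵢTᵢ = 52.2234×130.1 + 172.7829×77.6 + 88.4468×18.8 = 21865
T = 21865 / 313.4531 = 69.76 °C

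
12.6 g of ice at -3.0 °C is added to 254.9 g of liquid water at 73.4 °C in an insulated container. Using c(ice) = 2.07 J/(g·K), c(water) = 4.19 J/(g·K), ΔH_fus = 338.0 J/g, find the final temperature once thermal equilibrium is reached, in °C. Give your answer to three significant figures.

T_f = 66.1 °C

Heat to bring ice to 0 °C and melt it: q₁ = 12.6×2.07×3.0 + 12.6×338.0 = 4337.0 J
Heat the water can supply cooling to 0 °C: 254.9×4.19×73.4 = 78393.5 J > q₁, so all ice melts.
Energy balance: 254.9×4.19×(73.4 − T) = 4337.0 + 12.6×4.19×(T − 0)
1068.031(73.4 − T) = 4337.0 + 52.794 T
78393.5 − 4337.0 = 1120.825 T
T = 74056.5 / 1120.825 = 66.07 °C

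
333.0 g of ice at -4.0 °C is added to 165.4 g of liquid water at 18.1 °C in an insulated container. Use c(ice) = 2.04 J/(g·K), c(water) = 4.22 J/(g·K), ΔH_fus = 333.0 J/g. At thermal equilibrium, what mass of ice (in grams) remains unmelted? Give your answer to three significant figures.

Heat to warm all ice to 0 °C: 333.0×2.04×4.0 = 2717.3 J
Heat released by water cooling to 0 °C: 165.4×4.22×18.1 = 12634 J
12634 J < 2717.3 + 333.0×333.0 = 113606.3 J, so not all ice melts; final T = 0 °C.
Heat left for melting: 12634 − 2717.3 = 9916.7 J
Mass melted = 9916.7 / 333.0 = 29.78 g
Ice remaining = 333.0 − 29.78 = 303.22 g

m_ice remaining = 303 g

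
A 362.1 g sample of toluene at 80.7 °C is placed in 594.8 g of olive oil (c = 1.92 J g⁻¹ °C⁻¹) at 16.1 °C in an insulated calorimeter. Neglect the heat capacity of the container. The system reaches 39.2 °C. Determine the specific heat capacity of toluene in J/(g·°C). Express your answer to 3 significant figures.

q_gained = (594.8 × 1.92) × (39.2 − 16.1) = 26380 J
q_lost = 362.1 × c × (80.7 − 39.2) = 15027.15 c
Set equal: c = 26380 / 15027.15 = 1.76 J/(g·°C)

c = 1.76 J/(g·°C)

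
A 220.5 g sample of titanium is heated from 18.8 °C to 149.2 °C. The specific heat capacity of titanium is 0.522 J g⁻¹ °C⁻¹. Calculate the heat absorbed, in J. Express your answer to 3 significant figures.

q = 15000 J

q = m c ΔT = 220.5 × 0.522 × (149.2 − 18.8)
q = 220.5 × 0.522 × 130.4 = 15010 J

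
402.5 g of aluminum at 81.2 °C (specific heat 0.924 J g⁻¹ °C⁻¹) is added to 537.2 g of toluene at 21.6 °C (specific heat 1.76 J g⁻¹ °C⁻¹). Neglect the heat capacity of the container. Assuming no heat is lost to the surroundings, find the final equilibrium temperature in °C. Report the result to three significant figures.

Heat lost by aluminum = heat gained by toluene.
(402.5)(0.924)(81.2 − T) = (537.2)(1.76)(T − 21.6)
371.91 (81.2 − T) = 945.472 (T − 21.6)
30199 − 371.91 T = 945.472 T − 20422
50621 = 1317.382 T
T = 38.43 °C

T_f = 38.4 °C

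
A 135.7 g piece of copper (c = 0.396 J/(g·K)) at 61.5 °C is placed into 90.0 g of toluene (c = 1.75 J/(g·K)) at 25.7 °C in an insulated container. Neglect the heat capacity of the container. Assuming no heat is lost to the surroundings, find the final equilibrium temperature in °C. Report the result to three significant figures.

Heat lost by copper = heat gained by toluene.
(135.7)(0.396)(61.5 − T) = (90.0)(1.75)(T − 25.7)
53.7372 (61.5 − T) = 157.5 (T − 25.7)
3304.8 − 53.7372 T = 157.5 T − 4047.8
7352.6 = 211.2372 T
T = 34.81 °C

T_f = 34.8 °C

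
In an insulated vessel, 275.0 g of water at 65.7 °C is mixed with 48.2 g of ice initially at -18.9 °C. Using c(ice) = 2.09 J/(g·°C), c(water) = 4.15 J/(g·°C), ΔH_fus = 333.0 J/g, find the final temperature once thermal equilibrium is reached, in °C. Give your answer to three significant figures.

Heat to bring ice to 0 °C and melt it: q₁ = 48.2×2.09×18.9 + 48.2×333.0 = 17955 J
Heat the water can supply cooling to 0 °C: 275.0×4.15×65.7 = 74980.1 J > q₁, so all ice melts.
Energy balance: 275.0×4.15×(65.7 − T) = 17955 + 48.2×4.15×(T − 0)
1141.25(65.7 − T) = 17955 + 200.03 T
74980.1 − 17955 = 1341.28 T
T = 57025.1 / 1341.28 = 42.52 °C

T_f = 42.5 °C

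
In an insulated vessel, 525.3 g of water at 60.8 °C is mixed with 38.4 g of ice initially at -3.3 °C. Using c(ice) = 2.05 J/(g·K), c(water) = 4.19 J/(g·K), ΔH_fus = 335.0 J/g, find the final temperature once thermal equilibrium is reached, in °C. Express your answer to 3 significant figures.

Heat to bring ice to 0 °C and melt it: q₁ = 38.4×2.05×3.3 + 38.4×335.0 = 13124 J
Heat the water can supply cooling to 0 °C: 525.3×4.19×60.8 = 133821 J > q₁, so all ice melts.
Energy balance: 525.3×4.19×(60.8 − T) = 13124 + 38.4×4.19×(T − 0)
2201.007(60.8 − T) = 13124 + 160.896 T
133821 − 13124 = 2361.903 T
T = 120697 / 2361.903 = 51.10 °C

T_f = 51.1 °C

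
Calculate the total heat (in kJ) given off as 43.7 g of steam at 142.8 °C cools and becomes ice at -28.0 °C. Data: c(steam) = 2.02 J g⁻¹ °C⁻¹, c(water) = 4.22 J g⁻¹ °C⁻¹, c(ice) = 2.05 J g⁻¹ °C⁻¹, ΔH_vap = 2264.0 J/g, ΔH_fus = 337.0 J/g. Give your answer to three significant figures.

q = 138 kJ

q1 (cool steam 142.8→100 °C): 43.7 × 2.02 × 42.8 = 3778 J
q2 (condense at 100 °C): 43.7 × 2264.0 = 98937 J
q3 (cool water 100→0 °C): 43.7 × 4.22 × 100.0 = 18441 J
q4 (freeze at 0 °C): 43.7 × 337.0 = 14727 J
q5 (cool ice 0→-28.0 °C): 43.7 × 2.05 × 28.0 = 2508 J
Total: 3778 + 98937 + 18441 + 14727 + 2508 = 138391 J = 138 kJ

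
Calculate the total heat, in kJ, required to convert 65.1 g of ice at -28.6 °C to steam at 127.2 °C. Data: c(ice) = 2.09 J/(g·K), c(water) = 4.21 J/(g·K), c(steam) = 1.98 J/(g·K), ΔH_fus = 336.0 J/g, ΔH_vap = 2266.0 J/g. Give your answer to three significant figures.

q1 (heat ice -28.6→0.0 °C): 65.1 × 2.09 × 28.6 = 3891 J
q2 (melt at 0 °C): 65.1 × 336.0 = 21874 J
q3 (heat water 0.0→100.0 °C): 65.1 × 4.21 × 100.0 = 27407 J
q4 (vaporize at 100 °C): 65.1 × 2266.0 = 147517 J
q5 (heat steam 100.0→127.2 °C): 65.1 × 1.98 × 27.2 = 3506 J
Total: 3891 + 21874 + 27407 + 147517 + 3506 = 204195 J = 204 kJ

q = 204 kJ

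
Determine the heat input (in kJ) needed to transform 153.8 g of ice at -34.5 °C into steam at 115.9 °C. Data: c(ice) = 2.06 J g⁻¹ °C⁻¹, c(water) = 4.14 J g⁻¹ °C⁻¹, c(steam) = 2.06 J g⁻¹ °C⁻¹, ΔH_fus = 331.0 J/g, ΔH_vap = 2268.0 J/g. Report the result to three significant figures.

q = 479 kJ

q1 (heat ice -34.5→0.0 °C): 153.8 × 2.06 × 34.5 = 10931 J
q2 (melt at 0 °C): 153.8 × 331.0 = 50908 J
q3 (heat water 0.0→100.0 °C): 153.8 × 4.14 × 100.0 = 63673 J
q4 (vaporize at 100 °C): 153.8 × 2268.0 = 348818 J
q5 (heat steam 100.0→115.9 °C): 153.8 × 2.06 × 15.9 = 5038 J
Total: 10931 + 50908 + 63673 + 348818 + 5038 = 479368 J = 479 kJ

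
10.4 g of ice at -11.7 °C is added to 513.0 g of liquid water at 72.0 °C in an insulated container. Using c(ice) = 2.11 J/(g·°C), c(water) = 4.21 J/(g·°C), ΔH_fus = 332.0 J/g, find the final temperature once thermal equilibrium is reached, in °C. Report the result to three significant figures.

T_f = 68.9 °C

Heat to bring ice to 0 °C and melt it: q₁ = 10.4×2.11×11.7 + 10.4×332.0 = 3709.5 J
Heat the water can supply cooling to 0 °C: 513.0×4.21×72.0 = 155501 J > q₁, so all ice melts.
Energy balance: 513.0×4.21×(72.0 − T) = 3709.5 + 10.4×4.21×(T − 0)
2159.73(72.0 − T) = 3709.5 + 43.784 T
155501 − 3709.5 = 2203.514 T
T = 151791.5 / 2203.514 = 68.89 °C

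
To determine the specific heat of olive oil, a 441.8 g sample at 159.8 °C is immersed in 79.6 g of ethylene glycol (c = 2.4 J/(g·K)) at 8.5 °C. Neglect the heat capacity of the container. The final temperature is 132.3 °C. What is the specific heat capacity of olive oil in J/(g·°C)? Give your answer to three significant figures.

q_gained = (79.6 × 2.4) × (132.3 − 8.5) = 23650 J
q_lost = 441.8 × c × (159.8 − 132.3) = 12149.5 c
Set equal: c = 23650 / 12149.5 = 1.95 J/(g·°C)

c = 1.95 J/(g·°C)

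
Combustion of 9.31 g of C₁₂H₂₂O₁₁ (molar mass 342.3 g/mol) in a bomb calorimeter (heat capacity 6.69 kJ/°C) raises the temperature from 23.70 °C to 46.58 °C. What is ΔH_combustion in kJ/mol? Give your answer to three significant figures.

ΔH = -5630 kJ/mol

ΔT = 46.58 − 23.70 = 22.88 °C
q_cal = C_cal × ΔT = 6.69 × 22.88 = 153.0672 kJ
n = 9.31 / 342.3 = 0.02720 mol
q_rxn = −q_cal = -153.0672 kJ
ΔH = -153.0672 / 0.02720 = -5627 kJ/mol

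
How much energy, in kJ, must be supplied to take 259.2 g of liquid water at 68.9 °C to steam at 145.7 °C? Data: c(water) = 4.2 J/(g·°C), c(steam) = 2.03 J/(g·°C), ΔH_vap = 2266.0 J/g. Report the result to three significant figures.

q1 (heat water 68.9→100.0 °C): 259.2 × 4.2 × 31.1 = 33857 J
q2 (vaporize at 100 °C): 259.2 × 2266.0 = 587347 J
q3 (heat steam 100.0→145.7 °C): 259.2 × 2.03 × 45.7 = 24046 J
Total: 33857 + 587347 + 24046 = 645250 J = 645 kJ

q = 645 kJ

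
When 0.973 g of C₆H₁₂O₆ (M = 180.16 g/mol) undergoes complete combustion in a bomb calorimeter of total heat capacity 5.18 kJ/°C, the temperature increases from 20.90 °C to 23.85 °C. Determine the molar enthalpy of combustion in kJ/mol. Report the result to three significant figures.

ΔT = 23.85 − 20.90 = 2.95 °C
q_cal = C_cal × ΔT = 5.18 × 2.95 = 15.281 kJ
n = 0.973 / 180.16 = 0.005401 mol
q_rxn = −q_cal = -15.281 kJ
ΔH = -15.281 / 0.005401 = -2829 kJ/mol

ΔH = -2830 kJ/mol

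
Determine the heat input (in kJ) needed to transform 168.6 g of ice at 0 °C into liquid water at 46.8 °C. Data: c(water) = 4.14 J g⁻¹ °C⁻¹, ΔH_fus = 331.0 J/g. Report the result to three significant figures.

q = 88.5 kJ

q1 (melt at 0 °C): 168.6 × 331.0 = 55807 J
q2 (heat water 0.0→46.8 °C): 168.6 × 4.14 × 46.8 = 32667 J
Total: 55807 + 32667 = 88474 J = 88.5 kJ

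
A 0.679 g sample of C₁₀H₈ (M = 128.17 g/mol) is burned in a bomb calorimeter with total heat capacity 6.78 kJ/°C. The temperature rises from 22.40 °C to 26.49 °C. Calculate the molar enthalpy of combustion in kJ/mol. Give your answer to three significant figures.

ΔH = -5230 kJ/mol

ΔT = 26.49 − 22.40 = 4.09 °C
q_cal = C_cal × ΔT = 6.78 × 4.09 = 27.7302 kJ
n = 0.679 / 128.17 = 0.005298 mol
q_rxn = −q_cal = -27.7302 kJ
ΔH = -27.7302 / 0.005298 = -5234 kJ/mol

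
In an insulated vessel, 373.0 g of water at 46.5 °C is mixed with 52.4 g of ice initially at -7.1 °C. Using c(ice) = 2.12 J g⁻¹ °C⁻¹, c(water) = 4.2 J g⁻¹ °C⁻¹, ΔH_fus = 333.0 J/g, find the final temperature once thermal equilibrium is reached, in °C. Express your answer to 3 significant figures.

Heat to bring ice to 0 °C and melt it: q₁ = 52.4×2.12×7.1 + 52.4×333.0 = 18238 J
Heat the water can supply cooling to 0 °C: 373.0×4.2×46.5 = 72846.9 J > q₁, so all ice melts.
Energy balance: 373.0×4.2×(46.5 − T) = 18238 + 52.4×4.2×(T − 0)
1566.6(46.5 − T) = 18238 + 220.08 T
72846.9 − 18238 = 1786.68 T
T = 54608.9 / 1786.68 = 30.56 °C

T_f = 30.6 °C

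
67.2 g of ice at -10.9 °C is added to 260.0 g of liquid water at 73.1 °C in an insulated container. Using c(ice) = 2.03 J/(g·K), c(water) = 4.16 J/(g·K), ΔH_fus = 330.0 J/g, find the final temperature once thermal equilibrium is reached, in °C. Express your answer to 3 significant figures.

T_f = 40.7 °C

Heat to bring ice to 0 °C and melt it: q₁ = 67.2×2.03×10.9 + 67.2×330.0 = 23663 J
Heat the water can supply cooling to 0 °C: 260.0×4.16×73.1 = 79065.0 J > q₁, so all ice melts.
Energy balance: 260.0×4.16×(73.1 − T) = 23663 + 67.2×4.16×(T − 0)
1081.6(73.1 − T) = 23663 + 279.552 T
79065.0 − 23663 = 1361.152 T
T = 55402.0 / 1361.152 = 40.70 °C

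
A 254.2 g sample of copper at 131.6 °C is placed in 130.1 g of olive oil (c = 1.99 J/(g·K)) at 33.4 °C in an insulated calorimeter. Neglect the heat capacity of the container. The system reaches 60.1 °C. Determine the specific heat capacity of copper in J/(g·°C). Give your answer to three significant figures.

q_gained = (130.1 × 1.99) × (60.1 − 33.4) = 6913 J
q_lost = 254.2 × c × (131.6 − 60.1) = 18175.3 c
Set equal: c = 6913 / 18175.3 = 0.380 J/(g·°C)

c = 0.380 J/(g·°C)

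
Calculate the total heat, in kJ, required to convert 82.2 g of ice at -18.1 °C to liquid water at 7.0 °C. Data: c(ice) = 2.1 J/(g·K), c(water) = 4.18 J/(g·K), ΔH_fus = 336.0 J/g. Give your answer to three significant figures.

q1 (heat ice -18.1→0.0 °C): 82.2 × 2.1 × 18.1 = 3124 J
q2 (melt at 0 °C): 82.2 × 336.0 = 27619 J
q3 (heat water 0.0→7.0 °C): 82.2 × 4.18 × 7.0 = 2405 J
Total: 3124 + 27619 + 2405 = 33148 J = 33.1 kJ

q = 33.1 kJ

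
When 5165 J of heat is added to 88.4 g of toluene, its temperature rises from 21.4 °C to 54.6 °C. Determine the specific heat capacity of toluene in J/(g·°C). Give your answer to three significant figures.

c = q / (m ΔT) = 5165 / (88.4 × 33.2)
c = 5165 / 2934.88 = 1.76 J/(g·°C)

c = 1.76 J/(g·°C)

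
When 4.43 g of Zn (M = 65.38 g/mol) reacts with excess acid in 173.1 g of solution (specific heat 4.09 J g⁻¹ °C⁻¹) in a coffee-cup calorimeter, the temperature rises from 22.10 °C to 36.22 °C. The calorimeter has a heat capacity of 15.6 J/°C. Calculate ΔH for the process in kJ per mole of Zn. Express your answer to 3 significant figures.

ΔH = -151 kJ/mol

|ΔT| = |36.22 − 22.10| = 14.12 °C
|q_surr| = (173.1 × 4.09 + 15.6) × 14.12 = 723.579 × 14.12 = 10220 J
n(Zn) = 4.43 / 65.38 = 0.06776 mol
Temperature rose, so q_rxn = −|q_surr| = -10.22 kJ
ΔH = q_rxn / n = -150.8 kJ/mol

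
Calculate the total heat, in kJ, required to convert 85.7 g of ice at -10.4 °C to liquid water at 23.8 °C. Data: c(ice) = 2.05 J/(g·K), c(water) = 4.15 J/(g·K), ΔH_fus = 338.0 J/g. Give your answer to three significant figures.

q = 39.3 kJ

q1 (heat ice -10.4→0.0 °C): 85.7 × 2.05 × 10.4 = 1827 J
q2 (melt at 0 °C): 85.7 × 338.0 = 28967 J
q3 (heat water 0.0→23.8 °C): 85.7 × 4.15 × 23.8 = 8465 J
Total: 1827 + 28967 + 8465 = 39259 J = 39.3 kJ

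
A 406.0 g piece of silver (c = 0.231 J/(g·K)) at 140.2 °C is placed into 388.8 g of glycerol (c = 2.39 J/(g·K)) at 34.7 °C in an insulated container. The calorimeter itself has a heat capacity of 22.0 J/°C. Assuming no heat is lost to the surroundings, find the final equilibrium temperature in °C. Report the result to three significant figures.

Heat lost by silver = heat gained by glycerol + calorimeter.
(406.0)(0.231)(140.2 − T) = [(388.8)(2.39) + 22.0](T − 34.7)
93.786 (140.2 − T) = 951.232 (T − 34.7)
13149 − 93.786 T = 951.232 T − 33008
46157 = 1045.018 T
T = 44.17 °C

T_f = 44.2 °C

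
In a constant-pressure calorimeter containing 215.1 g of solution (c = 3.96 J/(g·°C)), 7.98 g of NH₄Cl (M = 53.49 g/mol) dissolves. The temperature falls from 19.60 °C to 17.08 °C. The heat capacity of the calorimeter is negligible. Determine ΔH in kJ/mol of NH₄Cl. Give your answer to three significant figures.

|ΔT| = |17.08 − 19.60| = 2.52 °C
|q_surr| = (215.1 × 3.96) × 2.52 = 851.796 × 2.52 = 2147 J
n(NH₄Cl) = 7.98 / 53.49 = 0.1492 mol
Temperature fell, so q_rxn = +|q_surr| = 2.147 kJ
ΔH = q_rxn / n = 14.39 kJ/mol

ΔH = 14.4 kJ/mol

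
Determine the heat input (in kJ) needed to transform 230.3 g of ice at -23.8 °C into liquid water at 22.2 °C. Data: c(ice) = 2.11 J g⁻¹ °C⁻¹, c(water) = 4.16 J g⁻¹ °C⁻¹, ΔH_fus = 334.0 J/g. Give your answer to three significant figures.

q1 (heat ice -23.8→0.0 °C): 230.3 × 2.11 × 23.8 = 11565 J
q2 (melt at 0 °C): 230.3 × 334.0 = 76920 J
q3 (heat water 0.0→22.2 °C): 230.3 × 4.16 × 22.2 = 21269 J
Total: 11565 + 76920 + 21269 = 109754 J = 110 kJ

q = 110 kJ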